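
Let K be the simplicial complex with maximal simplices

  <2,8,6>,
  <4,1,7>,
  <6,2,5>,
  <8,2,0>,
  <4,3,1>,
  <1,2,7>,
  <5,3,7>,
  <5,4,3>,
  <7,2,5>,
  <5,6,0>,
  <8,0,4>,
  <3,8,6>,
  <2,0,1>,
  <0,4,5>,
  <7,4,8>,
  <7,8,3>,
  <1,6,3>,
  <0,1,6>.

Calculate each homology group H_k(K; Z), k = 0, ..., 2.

H_0 ≅ Z,  H_1 ≅ Z ⊕ Z/2,  H_2 = 0.

We work with the vertex ordering 0 < 1 < 2 < 3 < 4 < 5 < 6 < 7 < 8. The simplices of K, each written with vertices in increasing order, are:

  0-simplices (9): [0], [1], [2], [3], [4], [5], [6], [7], [8]
  1-simplices (27): (27 of them)
  2-simplices (18): [0,1,2], [0,1,6], [0,2,8], [0,4,5], [0,4,8], [0,5,6], [1,2,7], [1,3,4], [1,3,6], [1,4,7], [2,5,6], [2,5,7], [2,6,8], [3,4,5], [3,5,7], [3,6,8], [3,7,8], [4,7,8]

so the chain groups are C_0 ≅ Z^9, C_1 ≅ Z^27, C_2 ≅ Z^18.

The boundary map ∂_1: C_1 → C_0 is given by ∂[p,q] = [q] − [p]. For instance
  ∂[3,7] = [7] − [3].
This gives a 9×27 integer matrix of rank 8; reducing to Smith normal form yields diagonal entries (1,1,1,1,1,1,1,1).

∂_2: C_2 → C_1 sends each 2-simplex [p,q,r] to [q,r] − [p,r] + [p,q]. For instance
  ∂[2,6,8] = [6,8] − [2,8] + [2,6],
  ∂[1,4,7] = [4,7] − [1,7] + [1,4].
The 27×18 boundary matrix has rank 18 and Smith normal form diag(1,1,1,1,1,1,1,1,1,1,1,1,1,1,1,1,1,2).

From H_k ≅ ker(∂_k) / im(∂_{k+1}) we obtain:

  H_0: rank C_0 − rank ∂_1 = 9 − 8 = 1, and the invariant factors of ∂_1 are all 1, so H_0 ≅ Z.
  H_1: rank ker ∂_1 − rank ∂_2 = (27 − 8) − 18 = 1, and ∂_2 has invariant factor 2 > 1, so H_1 ≅ Z ⊕ Z/2.
  H_2: rank ker ∂_2 − rank ∂_3 = (18 − 18) − 0 = 0, and there is no ∂_3, so H_2 ≅ 0.

As a check, the Euler characteristic is 9 − 27 + 18 = 0, which agrees with 1 − 1 + 0 = 0.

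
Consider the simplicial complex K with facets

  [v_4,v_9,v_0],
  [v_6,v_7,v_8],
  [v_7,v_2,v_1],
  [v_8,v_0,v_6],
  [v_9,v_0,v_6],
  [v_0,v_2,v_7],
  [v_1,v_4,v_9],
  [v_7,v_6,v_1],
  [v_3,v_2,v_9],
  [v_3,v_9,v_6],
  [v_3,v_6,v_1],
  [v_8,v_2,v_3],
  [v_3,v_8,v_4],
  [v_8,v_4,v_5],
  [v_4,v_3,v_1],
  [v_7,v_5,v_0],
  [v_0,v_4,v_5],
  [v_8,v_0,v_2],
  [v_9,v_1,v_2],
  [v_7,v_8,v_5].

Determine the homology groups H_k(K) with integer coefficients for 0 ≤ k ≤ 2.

H_0 ≅ Z,  H_1 ≅ Z ⊕ Z/2,  H_2 = 0.

K has 10 vertices, 30 edges, 20 triangles.
rank ∂_0 = 0, rank ∂_1 = 9 ⇒ b_0 = 10 − 0 − 9 = 1; all invariant factors of ∂_1 are 1 so no torsion. So H_0 ≅ Z.
rank ∂_1 = 9, rank ∂_2 = 20 ⇒ b_1 = 30 − 9 − 20 = 1; ∂_2 has invariant factor(s) [2] giving torsion. So H_1 ≅ Z ⊕ Z/2.
rank ∂_2 = 20, rank ∂_3 = 0 ⇒ b_2 = 20 − 20 − 0 = 0. So H_2 ≅ 0.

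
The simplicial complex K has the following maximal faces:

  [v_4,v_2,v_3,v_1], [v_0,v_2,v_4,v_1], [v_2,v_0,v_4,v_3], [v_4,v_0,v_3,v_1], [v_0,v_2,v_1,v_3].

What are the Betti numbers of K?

Order the vertices as v_0 < v_1 < v_2 < v_3 < v_4. Listing each simplex with vertices in this order, K has dimension 3 with simplices:

  0-simplices (5): [v_0], [v_1], [v_2], [v_3], [v_4]
  1-simplices (10): [v_0,v_1], [v_0,v_2], [v_0,v_3], [v_0,v_4], [v_1,v_2], [v_1,v_3], [v_1,v_4], [v_2,v_3], [v_2,v_4], [v_3,v_4]
  2-simplices (10): [v_0,v_1,v_2], [v_0,v_1,v_3], [v_0,v_1,v_4], [v_0,v_2,v_3], [v_0,v_2,v_4], [v_0,v_3,v_4], [v_1,v_2,v_3], [v_1,v_2,v_4], [v_1,v_3,v_4], [v_2,v_3,v_4]
  3-simplices (5): [v_0,v_1,v_2,v_3], [v_0,v_1,v_2,v_4], [v_0,v_1,v_3,v_4], [v_0,v_2,v_3,v_4], [v_1,v_2,v_3,v_4]

so the chain groups are C_0 ≅ Z^5, C_1 ≅ Z^10, C_2 ≅ Z^10, C_3 ≅ Z^5.

Boundary ∂_1: C_1 → C_0 is given by ∂[p,q] = [q] − [p]. For instance
  ∂[v_0,v_1] = [v_1] − [v_0].
The resulting 5×10 matrix has rank 4, and its Smith normal form has invariant factors (1,1,1,1).

The boundary map ∂_2: C_2 → C_1 maps a triangle to the signed sum of its edges. For instance
  ∂[v_0,v_1,v_3] = [v_1,v_3] − [v_0,v_3] + [v_0,v_1],
  ∂[v_0,v_2,v_3] = [v_2,v_3] − [v_0,v_3] + [v_0,v_2].
The 10×10 boundary matrix has rank 6 and Smith normal form diag(1,1,1,1,1,1).

The boundary map ∂_3: C_3 → C_2 sends each 3-simplex σ to the alternating sum Σ_i (−1)^i (σ with its i-th vertex removed). For instance
  ∂[v_0,v_2,v_3,v_4] = [v_2,v_3,v_4] − [v_0,v_3,v_4] + [v_0,v_2,v_4] − [v_0,v_2,v_3],
  ∂[v_0,v_1,v_3,v_4] = [v_1,v_3,v_4] − [v_0,v_3,v_4] + [v_0,v_1,v_4] − [v_0,v_1,v_3].
This gives a 10×5 integer matrix of rank 4; reducing to Smith normal form yields diagonal entries (1,1,1,1).

Now H_k = ker ∂_k / im ∂_{k+1}, so:

  H_0: rank C_0 − rank ∂_1 = 5 − 4 = 1, and the invariant factors of ∂_1 are all 1, so H_0 ≅ Z.
  H_1: rank ker ∂_1 − rank ∂_2 = (10 − 4) − 6 = 0, and the invariant factors of ∂_2 are all 1, so H_1 ≅ 0.
  H_2: rank ker ∂_2 − rank ∂_3 = (10 − 6) − 4 = 0, and the invariant factors of ∂_3 are all 1, so H_2 ≅ 0.
  H_3: rank ker ∂_3 − rank ∂_4 = (5 − 4) − 0 = 1, and there is no ∂_4, so H_3 ≅ Z.

Hence the Betti numbers are b_0 = 1, b_1 = 0, b_2 = 0, b_3 = 1.

b_0 = 1, b_1 = 0, b_2 = 0, b_3 = 1.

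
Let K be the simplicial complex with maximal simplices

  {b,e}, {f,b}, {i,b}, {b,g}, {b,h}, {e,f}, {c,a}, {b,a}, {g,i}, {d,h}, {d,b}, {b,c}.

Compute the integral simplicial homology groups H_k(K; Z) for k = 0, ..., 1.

Fix the vertex order a < b < c < d < e < f < g < h < i and write every simplex with vertices in increasing order. Then dim K = 1 and the simplices of K are:

  0-simplices (9): a, b, c, d, e, f, g, h, i
  1-simplices (12): ab, ac, bc, bd, be, bf, bg, bh, bi, dh, ef, gi

so the chain groups are C_0 ≅ Z^9, C_1 ≅ Z^12.

∂_1: C_1 → C_0 sends each edge [p,q] (with p < q) to q − p. For instance
  ∂bh = h − b.
This gives a 9×12 integer matrix of rank 8; reducing to Smith normal form yields diagonal entries (1,1,1,1,1,1,1,1).

Reading off H_k = ker ∂_k / im ∂_{k+1}:

  H_0: rank C_0 − rank ∂_1 = 9 − 8 = 1, and the invariant factors of ∂_1 are all 1, so H_0 = Z.
  H_1: rank ker ∂_1 − rank ∂_2 = (12 − 8) − 0 = 4, and there is no ∂_2, so H_1 = Z^4.

H_0 ≅ Z,  H_1 ≅ Z^4.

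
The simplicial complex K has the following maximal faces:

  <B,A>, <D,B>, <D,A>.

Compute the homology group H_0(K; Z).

H_0 = Z.

Fix the vertex order A < B < D and write every simplex with vertices in increasing order. Then dim K = 1 and the simplices of K are:

  0-simplices (3): A, B, D
  1-simplices (3): AB, AD, BD

so the chain groups are C_0 ≅ Z^3, C_1 ≅ Z^3.

Boundary ∂_1: C_1 → C_0 is given by ∂[p,q] = [q] − [p]. For instance
  ∂AB = B − A.
The resulting 3×3 matrix has rank 2, and its Smith normal form has invariant factors (1,1).

Reading off H_k = ker ∂_k / im ∂_{k+1}:

  H_0: rank C_0 − rank ∂_1 = 3 − 2 = 1, and the invariant factors of ∂_1 are all 1, so H_0 = Z.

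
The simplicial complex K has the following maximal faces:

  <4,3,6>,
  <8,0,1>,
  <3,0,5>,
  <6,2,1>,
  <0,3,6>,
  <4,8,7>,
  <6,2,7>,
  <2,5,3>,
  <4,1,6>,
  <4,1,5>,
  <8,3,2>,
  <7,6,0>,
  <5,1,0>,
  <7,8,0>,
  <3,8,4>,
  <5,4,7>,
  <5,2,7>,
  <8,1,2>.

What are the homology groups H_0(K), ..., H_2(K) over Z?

K has 9 vertices, 27 edges, 18 triangles.
rank ∂_0 = 0, rank ∂_1 = 8 ⇒ b_0 = 9 − 0 − 8 = 1; all invariant factors of ∂_1 are 1 so no torsion. So H_0 ≅ Z.
rank ∂_1 = 8, rank ∂_2 = 17 ⇒ b_1 = 27 − 8 − 17 = 2; all invariant factors of ∂_2 are 1 so no torsion. So H_1 ≅ Z^2.
rank ∂_2 = 17, rank ∂_3 = 0 ⇒ b_2 = 18 − 17 − 0 = 1. So H_2 ≅ Z.

H_0 ≅ Z,  H_1 ≅ Z^2,  H_2 ≅ Z.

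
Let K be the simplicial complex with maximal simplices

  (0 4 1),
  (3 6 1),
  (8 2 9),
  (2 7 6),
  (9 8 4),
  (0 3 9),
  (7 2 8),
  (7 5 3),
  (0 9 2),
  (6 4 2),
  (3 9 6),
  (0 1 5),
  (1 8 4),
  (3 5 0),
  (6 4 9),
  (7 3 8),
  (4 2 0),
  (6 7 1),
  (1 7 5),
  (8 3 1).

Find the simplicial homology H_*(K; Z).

H_0 = Z,  H_1 = Z ⊕ Z/2Z,  H_2 = 0.

Order the vertices as 0 < 1 < 2 < 3 < 4 < 5 < 6 < 7 < 8 < 9. Listing each simplex with vertices in this order, K has dimension 2 with simplices:

  0-simplices (10): [0], [1], [2], [3], [4], [5], [6], [7], [8], [9]
  1-simplices (30): (30 of them)
  2-simplices (20): (20 of them)

Hence C_0 ≅ Z^10, C_1 ≅ Z^30, C_2 ≅ Z^20.

The boundary map ∂_1: C_1 → C_0 sends each edge [p,q] (with p < q) to q − p. For instance
  ∂[1,3] = [3] − [1].
As a 10×30 matrix over Z this has rank 9, with invariant factors (1,1,1,1,1,1,1,1,1).

The boundary map ∂_2: C_2 → C_1 acts by ∂[p,q,r] = [q,r] − [p,r] + [p,q]. For instance
  ∂[3,5,7] = [5,7] − [3,7] + [3,5],
  ∂[0,3,5] = [3,5] − [0,5] + [0,3].
As a 30×20 matrix over Z this has rank 20, with invariant factors (1,1,1,1,1,1,1,1,1,1,1,1,1,1,1,1,1,1,1,2).

From H_k ≅ ker(∂_k) / im(∂_{k+1}) we obtain:

  H_0: rank C_0 − rank ∂_1 = 10 − 9 = 1, and the invariant factors of ∂_1 are all 1, so H_0 ≅ Z.
  H_1: rank ker ∂_1 − rank ∂_2 = (30 − 9) − 20 = 1, and ∂_2 has invariant factor 2 > 1, so H_1 ≅ Z ⊕ Z/2Z.
  H_2: rank ker ∂_2 − rank ∂_3 = (20 − 20) − 0 = 0, and there is no ∂_3, so H_2 ≅ 0.

As a check, the Euler characteristic is 10 − 30 + 20 = 0, which agrees with 1 − 1 + 0 = 0.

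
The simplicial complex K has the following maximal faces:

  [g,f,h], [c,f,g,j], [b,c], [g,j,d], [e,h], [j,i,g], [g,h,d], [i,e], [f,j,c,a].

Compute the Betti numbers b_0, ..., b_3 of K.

Take the total order a < b < c < d < e < f < g < h < i < j on the vertex set. Then K (dimension 3) consists of the simplices:

  0-simplices (10): a, b, c, d, e, f, g, h, i, j
  1-simplices (19): ac, af, aj, bc, cf, cg, cj, dg, dh, dj, eh, ei, fg, fh, fj, gh, gi, gj, ij
  2-simplices (11): acf, acj, afj, cfg, cfj, cgj, dgh, dgj, fgh, fgj, gij
  3-simplices (2): acfj, cfgj

so the chain groups are C_0 ≅ Z^10, C_1 ≅ Z^19, C_2 ≅ Z^11, C_3 ≅ Z^2.

∂_1: C_1 → C_0 maps an edge to its endpoints' difference, ∂[p,q] = q − p. For instance
  ∂eh = h − e.
This gives a 10×19 integer matrix of rank 9; reducing to Smith normal form yields diagonal entries (1,1,1,1,1,1,1,1,1).

Boundary ∂_2: C_2 → C_1 maps a triangle to the signed sum of its edges. For instance
  ∂dgh = gh − dh + dg,
  ∂acj = cj − aj + ac.
The 19×11 boundary matrix has rank 9 and Smith normal form diag(1,1,1,1,1,1,1,1,1).

The boundary map ∂_3: C_3 → C_2 sends each 3-simplex σ to the alternating sum Σ_i (−1)^i (σ with its i-th vertex removed). For instance
  ∂cfgj = fgj − cgj + cfj − cfg,
  ∂acfj = cfj − afj + acj − acf.
The resulting 11×2 matrix has rank 2, and its Smith normal form has invariant factors (1,1).

Computing H_k = (kernel of ∂_k) / (image of ∂_{k+1}):

  H_0: rank C_0 − rank ∂_1 = 10 − 9 = 1, and the invariant factors of ∂_1 are all 1, so H_0 = Z.
  H_1: rank ker ∂_1 − rank ∂_2 = (19 − 9) − 9 = 1, and the invariant factors of ∂_2 are all 1, so H_1 = Z.
  H_2: rank ker ∂_2 − rank ∂_3 = (11 − 9) − 2 = 0, and the invariant factors of ∂_3 are all 1, so H_2 = 0.
  H_3: rank ker ∂_3 − rank ∂_4 = (2 − 2) − 0 = 0, and there is no ∂_4, so H_3 = 0.

As a check, the Euler characteristic is 10 − 19 + 11 − 2 = 0, which agrees with 1 − 1 + 0 − 0 = 0.

Hence the Betti numbers are b_0 = 1, b_1 = 1, b_2 = 0, b_3 = 0.

b_0 = 1, b_1 = 1, b_2 = 0, b_3 = 0.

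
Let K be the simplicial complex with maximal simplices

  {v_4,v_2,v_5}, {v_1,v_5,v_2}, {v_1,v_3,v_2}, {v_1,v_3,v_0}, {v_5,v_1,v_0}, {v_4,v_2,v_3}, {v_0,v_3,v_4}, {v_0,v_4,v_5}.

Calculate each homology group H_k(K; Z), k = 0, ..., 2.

Take the total order v_0 < v_1 < v_2 < v_3 < v_4 < v_5 on the vertex set. Then K (dimension 2) consists of the simplices:

  0-simplices (6): [v_0], [v_1], [v_2], [v_3], [v_4], [v_5]
  1-simplices (12): [v_0,v_1], [v_0,v_3], [v_0,v_4], [v_0,v_5], [v_1,v_2], [v_1,v_3], [v_1,v_5], [v_2,v_3], [v_2,v_4], [v_2,v_5], [v_3,v_4], [v_4,v_5]
  2-simplices (8): [v_0,v_1,v_3], [v_0,v_1,v_5], [v_0,v_3,v_4], [v_0,v_4,v_5], [v_1,v_2,v_3], [v_1,v_2,v_5], [v_2,v_3,v_4], [v_2,v_4,v_5]

giving chain groups C_0 ≅ Z^6, C_1 ≅ Z^12, C_2 ≅ Z^8.

The boundary map ∂_1: C_1 → C_0 sends each edge [p,q] (with p < q) to q − p.
This gives a 6×12 integer matrix of rank 5; reducing to Smith normal form yields diagonal entries (1,1,1,1,1).

∂_2: C_2 → C_1 maps a triangle to the signed sum of its edges. For instance
  ∂[v_2,v_4,v_5] = [v_4,v_5] − [v_2,v_5] + [v_2,v_4],
  ∂[v_2,v_3,v_4] = [v_3,v_4] − [v_2,v_4] + [v_2,v_3].
As a 12×8 matrix over Z this has rank 7, with invariant factors (1,1,1,1,1,1,1).

From H_k ≅ ker(∂_k) / im(∂_{k+1}) we obtain:

  H_0: rank C_0 − rank ∂_1 = 6 − 5 = 1, and the invariant factors of ∂_1 are all 1, so H_0 ≅ Z.
  H_1: rank ker ∂_1 − rank ∂_2 = (12 − 5) − 7 = 0, and the invariant factors of ∂_2 are all 1, so H_1 ≅ 0.
  H_2: rank ker ∂_2 − rank ∂_3 = (8 − 7) − 0 = 1, and there is no ∂_3, so H_2 ≅ Z.

(K is a triangulation of the 2-sphere S^2.)

H_0 ≅ Z,  H_1 = 0,  H_2 ≅ Z.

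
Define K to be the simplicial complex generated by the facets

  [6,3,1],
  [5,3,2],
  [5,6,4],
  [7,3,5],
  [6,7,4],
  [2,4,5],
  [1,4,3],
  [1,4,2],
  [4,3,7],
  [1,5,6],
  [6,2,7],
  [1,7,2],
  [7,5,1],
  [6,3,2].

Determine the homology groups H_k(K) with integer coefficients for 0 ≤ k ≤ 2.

We work with the vertex ordering 1 < 2 < 3 < 4 < 5 < 6 < 7. The simplices of K, each written with vertices in increasing order, are:

  0-simplices (7): [1], [2], [3], [4], [5], [6], [7]
  1-simplices (21): [1,2], [1,3], [1,4], [1,5], [1,6], [1,7], [2,3], [2,4], [2,5], [2,6], [2,7], [3,4], [3,5], [3,6], [3,7], [4,5], [4,6], [4,7], [5,6], [5,7], [6,7]
  2-simplices (14): [1,2,4], [1,2,7], [1,3,4], [1,3,6], [1,5,6], [1,5,7], [2,3,5], [2,3,6], [2,4,5], [2,6,7], [3,4,7], [3,5,7], [4,5,6], [4,6,7]

giving chain groups C_0 ≅ Z^7, C_1 ≅ Z^21, C_2 ≅ Z^14.

Boundary ∂_1: C_1 → C_0 sends each edge [p,q] (with p < q) to q − p.
As a 7×21 matrix over Z this has rank 6, with invariant factors (1,1,1,1,1,1).

Boundary ∂_2: C_2 → C_1 sends each 2-simplex [p,q,r] to [q,r] − [p,r] + [p,q]. For instance
  ∂[2,6,7] = [6,7] − [2,7] + [2,6],
  ∂[4,6,7] = [6,7] − [4,7] + [4,6].
The 21×14 boundary matrix has rank 13 and Smith normal form diag(1,1,1,1,1,1,1,1,1,1,1,1,1).

From H_k ≅ ker(∂_k) / im(∂_{k+1}) we obtain:

  H_0: rank C_0 − rank ∂_1 = 7 − 6 = 1, and the invariant factors of ∂_1 are all 1, so H_0 = Z.
  H_1: rank ker ∂_1 − rank ∂_2 = (21 − 6) − 13 = 2, and the invariant factors of ∂_2 are all 1, so H_1 = Z^2.
  H_2: rank ker ∂_2 − rank ∂_3 = (14 − 13) − 0 = 1, and there is no ∂_3, so H_2 = Z.

(K is a triangulation of the torus T^2.)

H_0 ≅ Z,  H_1 ≅ Z^2,  H_2 ≅ Z.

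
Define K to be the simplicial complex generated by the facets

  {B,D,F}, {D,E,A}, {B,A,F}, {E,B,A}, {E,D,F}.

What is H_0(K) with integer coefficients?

H_0 ≅ Z.

We work with the vertex ordering A < B < D < E < F. The simplices of K, each written with vertices in increasing order, are:

  0-simplices (5): A, B, D, E, F
  1-simplices (10): AB, AD, AE, AF, BD, BE, BF, DE, DF, EF
  2-simplices (5): ABE, ABF, ADE, BDF, DEF

giving chain groups C_0 ≅ Z^5, C_1 ≅ Z^10, C_2 ≅ Z^5.

Boundary ∂_1: C_1 → C_0 sends each edge [p,q] (with p < q) to q − p.
This gives a 5×10 integer matrix of rank 4; reducing to Smith normal form yields diagonal entries (1,1,1,1).

Boundary ∂_2: C_2 → C_1 maps a triangle to the signed sum of its edges. For instance
  ∂BDF = DF − BF + BD,
  ∂ADE = DE − AE + AD.
The resulting 10×5 matrix has rank 5, and its Smith normal form has invariant factors (1,1,1,1,1).

From H_k ≅ ker(∂_k) / im(∂_{k+1}) we obtain:

  H_0: rank C_0 − rank ∂_1 = 5 − 4 = 1, and the invariant factors of ∂_1 are all 1, so H_0 ≅ Z.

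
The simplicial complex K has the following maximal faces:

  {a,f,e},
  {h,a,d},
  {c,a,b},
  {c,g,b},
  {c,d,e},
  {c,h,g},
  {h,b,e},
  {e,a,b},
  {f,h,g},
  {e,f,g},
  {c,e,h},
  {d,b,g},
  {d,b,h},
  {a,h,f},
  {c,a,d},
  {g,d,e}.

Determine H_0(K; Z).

H_0 ≅ Z.

We work with the vertex ordering a < b < c < d < e < f < g < h. The simplices of K, each written with vertices in increasing order, are:

  0-simplices (8): a, b, c, d, e, f, g, h
  1-simplices (24): ab, ac, ad, ae, af, ah, bc, bd, be, bg, bh, cd, ce, cg, ch, de, dg, dh, ef, eg, eh, fg, fh, gh
  2-simplices (16): abc, abe, acd, adh, aef, afh, bcg, bdg, bdh, beh, cde, ceh, cgh, deg, efg, fgh

so the chain groups are C_0 ≅ Z^8, C_1 ≅ Z^24, C_2 ≅ Z^16.

The boundary map ∂_1: C_1 → C_0 sends each edge [p,q] (with p < q) to q − p.
As a 8×24 matrix over Z this has rank 7, with invariant factors (1,1,1,1,1,1,1).

∂_2: C_2 → C_1 maps a triangle to the signed sum of its edges. For instance
  ∂bcg = cg − bg + bc,
  ∂ceh = eh − ch + ce.
The resulting 24×16 matrix has rank 15, and its Smith normal form has invariant factors (1,1,1,1,1,1,1,1,1,1,1,1,1,1,1).

Reading off H_k = ker ∂_k / im ∂_{k+1}:

  H_0: rank C_0 − rank ∂_1 = 8 − 7 = 1, and the invariant factors of ∂_1 are all 1, so H_0 ≅ Z.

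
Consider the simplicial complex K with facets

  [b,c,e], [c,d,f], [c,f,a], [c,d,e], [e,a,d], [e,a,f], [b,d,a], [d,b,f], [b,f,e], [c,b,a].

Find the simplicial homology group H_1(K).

H_1 = Z/2.

K has 6 vertices, 15 edges, 10 triangles.
rank ∂_1 = 5, rank ∂_2 = 10 ⇒ b_1 = 15 − 5 − 10 = 0; ∂_2 has invariant factor(s) [2] giving torsion. So H_1 ≅ Z/2.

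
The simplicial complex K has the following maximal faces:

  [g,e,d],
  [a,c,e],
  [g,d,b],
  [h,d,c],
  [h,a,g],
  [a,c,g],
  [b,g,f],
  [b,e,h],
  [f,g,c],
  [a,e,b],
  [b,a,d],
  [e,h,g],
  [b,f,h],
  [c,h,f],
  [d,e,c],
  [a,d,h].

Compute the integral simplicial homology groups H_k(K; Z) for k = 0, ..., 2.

H_0 ≅ Z,  H_1 ≅ Z^2,  H_2 ≅ Z.

We work with the vertex ordering a < b < c < d < e < f < g < h. The simplices of K, each written with vertices in increasing order, are:

  0-simplices (8): a, b, c, d, e, f, g, h
  1-simplices (24): ab, ac, ad, ae, ag, ah, bd, be, bf, bg, bh, cd, ce, cf, cg, ch, de, dg, dh, eg, eh, fg, fh, gh
  2-simplices (16): abd, abe, ace, acg, adh, agh, bdg, beh, bfg, bfh, cde, cdh, cfg, cfh, deg, egh

Hence C_0 ≅ Z^8, C_1 ≅ Z^24, C_2 ≅ Z^16.

The boundary map ∂_1: C_1 → C_0 maps an edge to its endpoints' difference, ∂[p,q] = q − p. For instance
  ∂ce = e − c.
This gives a 8×24 integer matrix of rank 7; reducing to Smith normal form yields diagonal entries (1,1,1,1,1,1,1).

Boundary ∂_2: C_2 → C_1 maps a triangle to the signed sum of its edges. For instance
  ∂acg = cg − ag + ac,
  ∂bfg = fg − bg + bf.
As a 24×16 matrix over Z this has rank 15, with invariant factors (1,1,1,1,1,1,1,1,1,1,1,1,1,1,1).

From H_k ≅ ker(∂_k) / im(∂_{k+1}) we obtain:

  H_0: rank C_0 − rank ∂_1 = 8 − 7 = 1, and the invariant factors of ∂_1 are all 1, so H_0 ≅ Z.
  H_1: rank ker ∂_1 − rank ∂_2 = (24 − 7) − 15 = 2, and the invariant factors of ∂_2 are all 1, so H_1 ≅ Z^2.
  H_2: rank ker ∂_2 − rank ∂_3 = (16 − 15) − 0 = 1, and there is no ∂_3, so H_2 ≅ Z.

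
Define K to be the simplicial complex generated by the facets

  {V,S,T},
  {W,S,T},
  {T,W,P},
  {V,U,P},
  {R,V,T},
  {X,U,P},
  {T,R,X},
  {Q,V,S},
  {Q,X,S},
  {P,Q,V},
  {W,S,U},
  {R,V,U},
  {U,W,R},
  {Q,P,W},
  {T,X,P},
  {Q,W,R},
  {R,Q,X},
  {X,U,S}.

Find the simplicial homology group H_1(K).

H_1 ≅ Z^2.

Take the total order P < Q < R < S < T < U < V < W < X on the vertex set. Then K (dimension 2) consists of the simplices:

  0-simplices (9): P, Q, R, S, T, U, V, W, X
  1-simplices (27): PQ, PT, PU, PV, PW, PX, QR, QS, QV, QW, QX, RT, RU, RV, RW, RX, ST, SU, SV, SW, SX, TV, TW, TX, UV, UW, UX
  2-simplices (18): PQV, PQW, PTW, PTX, PUV, PUX, QRW, QRX, QSV, QSX, RTV, RTX, RUV, RUW, STV, STW, SUW, SUX

so the chain groups are C_0 ≅ Z^9, C_1 ≅ Z^27, C_2 ≅ Z^18.

∂_1: C_1 → C_0 is given by ∂[p,q] = [q] − [p]. For instance
  ∂RT = T − R.
The 9×27 boundary matrix has rank 8 and Smith normal form diag(1,1,1,1,1,1,1,1).

Boundary ∂_2: C_2 → C_1 sends each 2-simplex [p,q,r] to [q,r] − [p,r] + [p,q]. For instance
  ∂SUX = UX − SX + SU,
  ∂RTX = TX − RX + RT.
This gives a 27×18 integer matrix of rank 17; reducing to Smith normal form yields diagonal entries (1,1,1,1,1,1,1,1,1,1,1,1,1,1,1,1,1).

From H_k ≅ ker(∂_k) / im(∂_{k+1}) we obtain:

  H_1: rank ker ∂_1 − rank ∂_2 = (27 − 8) − 17 = 2, and the invariant factors of ∂_2 are all 1, so H_1 ≅ Z^2.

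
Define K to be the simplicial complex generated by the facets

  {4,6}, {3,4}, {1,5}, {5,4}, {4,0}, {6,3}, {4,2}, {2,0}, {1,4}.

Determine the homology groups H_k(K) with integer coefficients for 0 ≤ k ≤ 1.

We work with the vertex ordering 0 < 1 < 2 < 3 < 4 < 5 < 6. The simplices of K, each written with vertices in increasing order, are:

  0-simplices (7): [0], [1], [2], [3], [4], [5], [6]
  1-simplices (9): [0,2], [0,4], [1,4], [1,5], [2,4], [3,4], [3,6], [4,5], [4,6]

so the chain groups are C_0 ≅ Z^7, C_1 ≅ Z^9.

∂_1: C_1 → C_0 maps an edge to its endpoints' difference, ∂[p,q] = q − p. For instance
  ∂[1,5] = [5] − [1].
This gives a 7×9 integer matrix of rank 6; reducing to Smith normal form yields diagonal entries (1,1,1,1,1,1).

From H_k ≅ ker(∂_k) / im(∂_{k+1}) we obtain:

  H_0: rank C_0 − rank ∂_1 = 7 − 6 = 1, and the invariant factors of ∂_1 are all 1, so H_0 = Z.
  H_1: rank ker ∂_1 − rank ∂_2 = (9 − 6) − 0 = 3, and there is no ∂_2, so H_1 = Z^3.

(K is a triangulation of a wedge of 3 circles.)

H_0 ≅ Z,  H_1 ≅ Z^3.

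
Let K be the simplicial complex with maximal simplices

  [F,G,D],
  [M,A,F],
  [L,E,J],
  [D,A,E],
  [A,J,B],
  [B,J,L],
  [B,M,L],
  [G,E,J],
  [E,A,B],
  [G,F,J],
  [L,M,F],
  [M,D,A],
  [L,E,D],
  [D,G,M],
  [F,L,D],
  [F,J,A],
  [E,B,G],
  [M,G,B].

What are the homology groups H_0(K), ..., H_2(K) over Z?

H_0 = Z,  H_1 = Z ⊕ Z/2,  H_2 = 0.

Fix the vertex order A < B < D < E < F < G < J < L < M and write every simplex with vertices in increasing order. Then dim K = 2 and the simplices of K are:

  0-simplices (9): A, B, D, E, F, G, J, L, M
  1-simplices (27): AB, AD, AE, AF, AJ, AM, BE, BG, BJ, BL, BM, DE, DF, DG, DL, DM, EG, EJ, EL, FG, FJ, FL, FM, GJ, GM, JL, LM
  2-simplices (18): ABE, ABJ, ADE, ADM, AFJ, AFM, BEG, BGM, BJL, BLM, DEL, DFG, DFL, DGM, EGJ, EJL, FGJ, FLM

Hence C_0 ≅ Z^9, C_1 ≅ Z^27, C_2 ≅ Z^18.

The boundary map ∂_1: C_1 → C_0 sends each edge [p,q] (with p < q) to q − p.
As a 9×27 matrix over Z this has rank 8, with invariant factors (1,1,1,1,1,1,1,1).

∂_2: C_2 → C_1 maps a triangle to the signed sum of its edges. For instance
  ∂DGM = GM − DM + DG,
  ∂BEG = EG − BG + BE.
The resulting 27×18 matrix has rank 18, and its Smith normal form has invariant factors (1,1,1,1,1,1,1,1,1,1,1,1,1,1,1,1,1,2).

Computing H_k = (kernel of ∂_k) / (image of ∂_{k+1}):

  H_0: rank C_0 − rank ∂_1 = 9 − 8 = 1, and the invariant factors of ∂_1 are all 1, so H_0 ≅ Z.
  H_1: rank ker ∂_1 − rank ∂_2 = (27 − 8) − 18 = 1, and ∂_2 has invariant factor 2 > 1, so H_1 ≅ Z ⊕ Z/2.
  H_2: rank ker ∂_2 − rank ∂_3 = (18 − 18) − 0 = 0, and there is no ∂_3, so H_2 ≅ 0.

As a check, the Euler characteristic is 9 − 27 + 18 = 0, which agrees with 1 − 1 + 0 = 0.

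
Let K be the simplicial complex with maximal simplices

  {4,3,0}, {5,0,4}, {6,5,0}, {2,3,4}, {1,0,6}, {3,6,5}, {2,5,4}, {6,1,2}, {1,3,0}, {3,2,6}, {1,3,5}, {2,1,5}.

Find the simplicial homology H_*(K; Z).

H_0 = Z,  H_1 = Z/2,  H_2 = 0.

K has 7 vertices, 18 edges, 12 triangles.
rank ∂_0 = 0, rank ∂_1 = 6 ⇒ b_0 = 7 − 0 − 6 = 1; all invariant factors of ∂_1 are 1 so no torsion. So H_0 ≅ Z.
rank ∂_1 = 6, rank ∂_2 = 12 ⇒ b_1 = 18 − 6 − 12 = 0; ∂_2 has invariant factor(s) [2] giving torsion. So H_1 ≅ Z/2.
rank ∂_2 = 12, rank ∂_3 = 0 ⇒ b_2 = 12 − 12 − 0 = 0. So H_2 ≅ 0.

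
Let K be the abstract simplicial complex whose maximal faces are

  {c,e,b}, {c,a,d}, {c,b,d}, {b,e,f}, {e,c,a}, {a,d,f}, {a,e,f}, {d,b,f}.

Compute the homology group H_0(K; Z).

H_0 ≅ Z.

Fix the vertex order a < b < c < d < e < f and write every simplex with vertices in increasing order. Then dim K = 2 and the simplices of K are:

  0-simplices (6): a, b, c, d, e, f
  1-simplices (12): ac, ad, ae, af, bc, bd, be, bf, cd, ce, df, ef
  2-simplices (8): acd, ace, adf, aef, bcd, bce, bdf, bef

so the chain groups are C_0 ≅ Z^6, C_1 ≅ Z^12, C_2 ≅ Z^8.

∂_1: C_1 → C_0 is given by ∂[p,q] = [q] − [p]. For instance
  ∂ce = e − c.
As a 6×12 matrix over Z this has rank 5, with invariant factors (1,1,1,1,1).

Boundary ∂_2: C_2 → C_1 acts by ∂[p,q,r] = [q,r] − [p,r] + [p,q]. For instance
  ∂bce = ce − be + bc,
  ∂bef = ef − bf + be.
The 12×8 boundary matrix has rank 7 and Smith normal form diag(1,1,1,1,1,1,1).

Reading off H_k = ker ∂_k / im ∂_{k+1}:

  H_0: rank C_0 − rank ∂_1 = 6 − 5 = 1, and the invariant factors of ∂_1 are all 1, so H_0 ≅ Z.

(K is a triangulation of the 2-sphere S^2.)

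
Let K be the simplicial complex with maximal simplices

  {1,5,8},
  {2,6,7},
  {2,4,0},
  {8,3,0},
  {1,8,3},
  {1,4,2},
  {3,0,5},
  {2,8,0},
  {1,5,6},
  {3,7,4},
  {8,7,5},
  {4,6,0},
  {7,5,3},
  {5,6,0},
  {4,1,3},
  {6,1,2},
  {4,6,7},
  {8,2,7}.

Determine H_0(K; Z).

H_0 ≅ Z.

We work with the vertex ordering 0 < 1 < 2 < 3 < 4 < 5 < 6 < 7 < 8. The simplices of K, each written with vertices in increasing order, are:

  0-simplices (9): [0], [1], [2], [3], [4], [5], [6], [7], [8]
  1-simplices (27): (27 of them)
  2-simplices (18): [0,2,4], [0,2,8], [0,3,5], [0,3,8], [0,4,6], [0,5,6], [1,2,4], [1,2,6], [1,3,4], [1,3,8], [1,5,6], [1,5,8], [2,6,7], [2,7,8], [3,4,7], [3,5,7], [4,6,7], [5,7,8]

Hence C_0 ≅ Z^9, C_1 ≅ Z^27, C_2 ≅ Z^18.

The boundary map ∂_1: C_1 → C_0 is given by ∂[p,q] = [q] − [p]. For instance
  ∂[4,7] = [7] − [4].
This gives a 9×27 integer matrix of rank 8; reducing to Smith normal form yields diagonal entries (1,1,1,1,1,1,1,1).

Boundary ∂_2: C_2 → C_1 maps a triangle to the signed sum of its edges. For instance
  ∂[0,3,5] = [3,5] − [0,5] + [0,3],
  ∂[1,3,4] = [3,4] − [1,4] + [1,3].
As a 27×18 matrix over Z this has rank 18, with invariant factors (1,1,1,1,1,1,1,1,1,1,1,1,1,1,1,1,1,2).

Reading off H_k = ker ∂_k / im ∂_{k+1}:

  H_0: rank C_0 − rank ∂_1 = 9 − 8 = 1, and the invariant factors of ∂_1 are all 1, so H_0 = Z.

(K is a triangulation of the Klein bottle.)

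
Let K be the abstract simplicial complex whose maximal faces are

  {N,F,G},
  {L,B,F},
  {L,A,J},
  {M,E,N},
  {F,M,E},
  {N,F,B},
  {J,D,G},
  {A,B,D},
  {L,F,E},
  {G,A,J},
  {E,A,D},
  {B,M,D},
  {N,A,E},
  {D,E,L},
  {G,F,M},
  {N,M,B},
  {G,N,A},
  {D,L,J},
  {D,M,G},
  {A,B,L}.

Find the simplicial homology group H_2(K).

H_2 ≅ 0.

Order the vertices as A < B < D < E < F < G < J < L < M < N. Listing each simplex with vertices in this order, K has dimension 2 with simplices:

  0-simplices (10): A, B, D, E, F, G, J, L, M, N
  1-simplices (30): AB, AD, AE, AG, AJ, AL, AN, BD, BF, BL, BM, BN, DE, DG, DJ, DL, DM, EF, EL, EM, EN, FG, FL, FM, FN, GJ, GM, GN, JL, MN
  2-simplices (20): ABD, ABL, ADE, AEN, AGJ, AGN, AJL, BDM, BFL, BFN, BMN, DEL, DGJ, DGM, DJL, EFL, EFM, EMN, FGM, FGN

Hence C_0 ≅ Z^10, C_1 ≅ Z^30, C_2 ≅ Z^20.

The boundary map ∂_1: C_1 → C_0 maps an edge to its endpoints' difference, ∂[p,q] = q − p. For instance
  ∂AL = L − A.
This gives a 10×30 integer matrix of rank 9; reducing to Smith normal form yields diagonal entries (1,1,1,1,1,1,1,1,1).

The boundary map ∂_2: C_2 → C_1 maps a triangle to the signed sum of its edges. For instance
  ∂AJL = JL − AL + AJ,
  ∂EFL = FL − EL + EF.
The resulting 30×20 matrix has rank 20, and its Smith normal form has invariant factors (1,1,1,1,1,1,1,1,1,1,1,1,1,1,1,1,1,1,1,2).

Now H_k = ker ∂_k / im ∂_{k+1}, so:

  H_2: rank ker ∂_2 − rank ∂_3 = (20 − 20) − 0 = 0, and there is no ∂_3, so H_2 = 0.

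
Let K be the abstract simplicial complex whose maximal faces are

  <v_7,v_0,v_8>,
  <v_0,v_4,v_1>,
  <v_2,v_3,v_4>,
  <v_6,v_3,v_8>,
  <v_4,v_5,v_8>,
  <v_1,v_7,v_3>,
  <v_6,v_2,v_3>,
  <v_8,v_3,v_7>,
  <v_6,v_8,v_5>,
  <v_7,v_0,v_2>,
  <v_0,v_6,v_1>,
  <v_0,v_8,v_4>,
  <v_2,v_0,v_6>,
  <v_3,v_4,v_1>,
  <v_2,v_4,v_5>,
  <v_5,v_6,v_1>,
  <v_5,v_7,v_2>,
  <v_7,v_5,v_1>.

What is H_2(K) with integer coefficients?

Take the total order v_0 < v_1 < v_2 < v_3 < v_4 < v_5 < v_6 < v_7 < v_8 on the vertex set. Then K (dimension 2) consists of the simplices:

  0-simplices (9): [v_0], [v_1], [v_2], [v_3], [v_4], [v_5], [v_6], [v_7], [v_8]
  1-simplices (27): (27 of them)
  2-simplices (18): (18 of them)

so the chain groups are C_0 ≅ Z^9, C_1 ≅ Z^27, C_2 ≅ Z^18.

∂_1: C_1 → C_0 sends each edge [p,q] (with p < q) to q − p. For instance
  ∂[v_2,v_5] = [v_5] − [v_2].
The resulting 9×27 matrix has rank 8, and its Smith normal form has invariant factors (1,1,1,1,1,1,1,1).

The boundary map ∂_2: C_2 → C_1 sends each 2-simplex [p,q,r] to [q,r] − [p,r] + [p,q]. For instance
  ∂[v_2,v_5,v_7] = [v_5,v_7] − [v_2,v_7] + [v_2,v_5],
  ∂[v_2,v_4,v_5] = [v_4,v_5] − [v_2,v_5] + [v_2,v_4].
The 27×18 boundary matrix has rank 17 and Smith normal form diag(1,1,1,1,1,1,1,1,1,1,1,1,1,1,1,1,1).

Reading off H_k = ker ∂_k / im ∂_{k+1}:

  H_2: rank ker ∂_2 − rank ∂_3 = (18 − 17) − 0 = 1, and there is no ∂_3, so H_2 = Z.

H_2 = Z.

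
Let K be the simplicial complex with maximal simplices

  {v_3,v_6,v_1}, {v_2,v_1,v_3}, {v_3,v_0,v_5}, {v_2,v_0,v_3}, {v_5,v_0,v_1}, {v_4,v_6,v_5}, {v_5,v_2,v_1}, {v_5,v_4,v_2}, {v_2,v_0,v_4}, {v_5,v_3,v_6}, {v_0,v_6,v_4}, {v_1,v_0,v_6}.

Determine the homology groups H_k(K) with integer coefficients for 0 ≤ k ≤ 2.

H_0 = Z,  H_1 = Z/2,  H_2 = 0.

Fix the vertex order v_0 < v_1 < v_2 < v_3 < v_4 < v_5 < v_6 and write every simplex with vertices in increasing order. Then dim K = 2 and the simplices of K are:

  0-simplices (7): [v_0], [v_1], [v_2], [v_3], [v_4], [v_5], [v_6]
  1-simplices (18): (18 of them)
  2-simplices (12): (12 of them)

giving chain groups C_0 ≅ Z^7, C_1 ≅ Z^18, C_2 ≅ Z^12.

∂_1: C_1 → C_0 sends each edge [p,q] (with p < q) to q − p. For instance
  ∂[v_2,v_5] = [v_5] − [v_2].
The resulting 7×18 matrix has rank 6, and its Smith normal form has invariant factors (1,1,1,1,1,1).

The boundary map ∂_2: C_2 → C_1 maps a triangle to the signed sum of its edges. For instance
  ∂[v_1,v_2,v_3] = [v_2,v_3] − [v_1,v_3] + [v_1,v_2],
  ∂[v_1,v_2,v_5] = [v_2,v_5] − [v_1,v_5] + [v_1,v_2].
The resulting 18×12 matrix has rank 12, and its Smith normal form has invariant factors (1,1,1,1,1,1,1,1,1,1,1,2).

Reading off H_k = ker ∂_k / im ∂_{k+1}:

  H_0: rank C_0 − rank ∂_1 = 7 − 6 = 1, and the invariant factors of ∂_1 are all 1, so H_0 ≅ Z.
  H_1: rank ker ∂_1 − rank ∂_2 = (18 − 6) − 12 = 0, and ∂_2 has invariant factor 2 > 1, so H_1 ≅ Z/2.
  H_2: rank ker ∂_2 − rank ∂_3 = (12 − 12) − 0 = 0, and there is no ∂_3, so H_2 ≅ 0.

As a check, the Euler characteristic is 7 − 18 + 12 = 1, which agrees with 1 − 0 + 0 = 1.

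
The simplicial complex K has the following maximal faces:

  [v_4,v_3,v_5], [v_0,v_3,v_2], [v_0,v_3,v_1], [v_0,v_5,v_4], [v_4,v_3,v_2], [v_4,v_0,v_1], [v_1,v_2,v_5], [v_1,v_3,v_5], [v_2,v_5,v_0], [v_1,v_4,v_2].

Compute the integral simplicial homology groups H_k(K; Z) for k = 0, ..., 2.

Fix the vertex order v_0 < v_1 < v_2 < v_3 < v_4 < v_5 and write every simplex with vertices in increasing order. Then dim K = 2 and the simplices of K are:

  0-simplices (6): [v_0], [v_1], [v_2], [v_3], [v_4], [v_5]
  1-simplices (15): (15 of them)
  2-simplices (10): [v_0,v_1,v_3], [v_0,v_1,v_4], [v_0,v_2,v_3], [v_0,v_2,v_5], [v_0,v_4,v_5], [v_1,v_2,v_4], [v_1,v_2,v_5], [v_1,v_3,v_5], [v_2,v_3,v_4], [v_3,v_4,v_5]

giving chain groups C_0 ≅ Z^6, C_1 ≅ Z^15, C_2 ≅ Z^10.

∂_1: C_1 → C_0 maps an edge to its endpoints' difference, ∂[p,q] = q − p. For instance
  ∂[v_2,v_5] = [v_5] − [v_2].
The resulting 6×15 matrix has rank 5, and its Smith normal form has invariant factors (1,1,1,1,1).

∂_2: C_2 → C_1 maps a triangle to the signed sum of its edges. For instance
  ∂[v_0,v_1,v_4] = [v_1,v_4] − [v_0,v_4] + [v_0,v_1],
  ∂[v_0,v_4,v_5] = [v_4,v_5] − [v_0,v_5] + [v_0,v_4].
As a 15×10 matrix over Z this has rank 10, with invariant factors (1,1,1,1,1,1,1,1,1,2).

From H_k ≅ ker(∂_k) / im(∂_{k+1}) we obtain:

  H_0: rank C_0 − rank ∂_1 = 6 − 5 = 1, and the invariant factors of ∂_1 are all 1, so H_0 = Z.
  H_1: rank ker ∂_1 − rank ∂_2 = (15 − 5) − 10 = 0, and ∂_2 has invariant factor 2 > 1, so H_1 = Z/2Z.
  H_2: rank ker ∂_2 − rank ∂_3 = (10 − 10) − 0 = 0, and there is no ∂_3, so H_2 = 0.

As a check, the Euler characteristic is 6 − 15 + 10 = 1, which agrees with 1 − 0 + 0 = 1.

H_0 = Z,  H_1 = Z/2Z,  H_2 = 0.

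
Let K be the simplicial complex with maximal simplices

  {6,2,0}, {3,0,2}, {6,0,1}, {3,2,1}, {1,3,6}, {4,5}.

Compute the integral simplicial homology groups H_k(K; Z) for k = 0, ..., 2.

H_0 ≅ Z^2,  H_1 ≅ Z,  H_2 = 0.

Take the total order 0 < 1 < 2 < 3 < 4 < 5 < 6 on the vertex set. Then K (dimension 2) consists of the simplices:

  0-simplices (7): [0], [1], [2], [3], [4], [5], [6]
  1-simplices (11): [0,1], [0,2], [0,3], [0,6], [1,2], [1,3], [1,6], [2,3], [2,6], [3,6], [4,5]
  2-simplices (5): [0,1,6], [0,2,3], [0,2,6], [1,2,3], [1,3,6]

so the chain groups are C_0 ≅ Z^7, C_1 ≅ Z^11, C_2 ≅ Z^5.

Boundary ∂_1: C_1 → C_0 maps an edge to its endpoints' difference, ∂[p,q] = q − p. For instance
  ∂[1,6] = [6] − [1].
As a 7×11 matrix over Z this has rank 5, with invariant factors (1,1,1,1,1).

Boundary ∂_2: C_2 → C_1 acts by ∂[p,q,r] = [q,r] − [p,r] + [p,q]. For instance
  ∂[1,2,3] = [2,3] − [1,3] + [1,2],
  ∂[1,3,6] = [3,6] − [1,6] + [1,3].
The resulting 11×5 matrix has rank 5, and its Smith normal form has invariant factors (1,1,1,1,1).

Now H_k = ker ∂_k / im ∂_{k+1}, so:

  H_0: rank C_0 − rank ∂_1 = 7 − 5 = 2, and the invariant factors of ∂_1 are all 1, so H_0 = Z^2.
  H_1: rank ker ∂_1 − rank ∂_2 = (11 − 5) − 5 = 1, and the invariant factors of ∂_2 are all 1, so H_1 = Z.
  H_2: rank ker ∂_2 − rank ∂_3 = (5 − 5) − 0 = 0, and there is no ∂_3, so H_2 = 0.

As a check, the Euler characteristic is 7 − 11 + 5 = 1, which agrees with 2 − 1 + 0 = 1.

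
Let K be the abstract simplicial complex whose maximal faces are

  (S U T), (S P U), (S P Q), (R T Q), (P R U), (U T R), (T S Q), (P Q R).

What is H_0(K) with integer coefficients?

H_0 = Z.

Order the vertices as P < Q < R < S < T < U. Listing each simplex with vertices in this order, K has dimension 2 with simplices:

  0-simplices (6): P, Q, R, S, T, U
  1-simplices (12): PQ, PR, PS, PU, QR, QS, QT, RT, RU, ST, SU, TU
  2-simplices (8): PQR, PQS, PRU, PSU, QRT, QST, RTU, STU

giving chain groups C_0 ≅ Z^6, C_1 ≅ Z^12, C_2 ≅ Z^8.

Boundary ∂_1: C_1 → C_0 sends each edge [p,q] (with p < q) to q − p.
The resulting 6×12 matrix has rank 5, and its Smith normal form has invariant factors (1,1,1,1,1).

The boundary map ∂_2: C_2 → C_1 maps a triangle to the signed sum of its edges. For instance
  ∂PSU = SU − PU + PS,
  ∂QRT = RT − QT + QR.
The 12×8 boundary matrix has rank 7 and Smith normal form diag(1,1,1,1,1,1,1).

Computing H_k = (kernel of ∂_k) / (image of ∂_{k+1}):

  H_0: rank C_0 − rank ∂_1 = 6 − 5 = 1, and the invariant factors of ∂_1 are all 1, so H_0 = Z.

(K is a triangulation of the 2-sphere S^2.)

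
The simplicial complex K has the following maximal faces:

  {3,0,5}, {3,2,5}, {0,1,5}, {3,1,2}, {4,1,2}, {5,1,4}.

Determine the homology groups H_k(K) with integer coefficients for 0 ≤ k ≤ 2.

H_0 = Z,  H_1 = Z,  H_2 = 0.

We work with the vertex ordering 0 < 1 < 2 < 3 < 4 < 5. The simplices of K, each written with vertices in increasing order, are:

  0-simplices (6): [0], [1], [2], [3], [4], [5]
  1-simplices (12): [0,1], [0,3], [0,5], [1,2], [1,3], [1,4], [1,5], [2,3], [2,4], [2,5], [3,5], [4,5]
  2-simplices (6): [0,1,5], [0,3,5], [1,2,3], [1,2,4], [1,4,5], [2,3,5]

so the chain groups are C_0 ≅ Z^6, C_1 ≅ Z^12, C_2 ≅ Z^6.

∂_1: C_1 → C_0 sends each edge [p,q] (with p < q) to q − p. For instance
  ∂[2,4] = [4] − [2].
The resulting 6×12 matrix has rank 5, and its Smith normal form has invariant factors (1,1,1,1,1).

∂_2: C_2 → C_1 acts by ∂[p,q,r] = [q,r] − [p,r] + [p,q]. For instance
  ∂[1,4,5] = [4,5] − [1,5] + [1,4],
  ∂[2,3,5] = [3,5] − [2,5] + [2,3].
This gives a 12×6 integer matrix of rank 6; reducing to Smith normal form yields diagonal entries (1,1,1,1,1,1).

Now H_k = ker ∂_k / im ∂_{k+1}, so:

  H_0: rank C_0 − rank ∂_1 = 6 − 5 = 1, and the invariant factors of ∂_1 are all 1, so H_0 = Z.
  H_1: rank ker ∂_1 − rank ∂_2 = (12 − 5) − 6 = 1, and the invariant factors of ∂_2 are all 1, so H_1 = Z.
  H_2: rank ker ∂_2 − rank ∂_3 = (6 − 6) − 0 = 0, and there is no ∂_3, so H_2 = 0.

As a check, the Euler characteristic is 6 − 12 + 6 = 0, which agrees with 1 − 1 + 0 = 0.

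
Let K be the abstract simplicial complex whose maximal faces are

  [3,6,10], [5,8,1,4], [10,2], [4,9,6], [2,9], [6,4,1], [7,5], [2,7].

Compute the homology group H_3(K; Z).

We work with the vertex ordering 1 < 2 < 3 < 4 < 5 < 6 < 7 < 8 < 9 < 10. The simplices of K, each written with vertices in increasing order, are:

  0-simplices (10): [1], [2], [3], [4], [5], [6], [7], [8], [9], [10]
  1-simplices (17): [1,4], [1,5], [1,6], [1,8], [2,7], [2,9], [2,10], [3,6], [3,10], [4,5], [4,6], [4,8], [4,9], [5,7], [5,8], [6,9], [6,10]
  2-simplices (7): [1,4,5], [1,4,6], [1,4,8], [1,5,8], [3,6,10], [4,5,8], [4,6,9]
  3-simplices (1): [1,4,5,8]

Hence C_0 ≅ Z^10, C_1 ≅ Z^17, C_2 ≅ Z^7, C_3 ≅ Z^1.

The boundary map ∂_1: C_1 → C_0 is given by ∂[p,q] = [q] − [p]. For instance
  ∂[2,7] = [7] − [2].
The resulting 10×17 matrix has rank 9, and its Smith normal form has invariant factors (1,1,1,1,1,1,1,1,1).

Boundary ∂_2: C_2 → C_1 maps a triangle to the signed sum of its edges. For instance
  ∂[1,4,6] = [4,6] − [1,6] + [1,4],
  ∂[4,5,8] = [5,8] − [4,8] + [4,5].
This gives a 17×7 integer matrix of rank 6; reducing to Smith normal form yields diagonal entries (1,1,1,1,1,1).

The boundary map ∂_3: C_3 → C_2 sends each 3-simplex σ to the alternating sum Σ_i (−1)^i (σ with its i-th vertex removed). For instance
  ∂[1,4,5,8] = [4,5,8] − [1,5,8] + [1,4,8] − [1,4,5].
The resulting 7×1 matrix has rank 1, and its Smith normal form has invariant factors (1).

From H_k ≅ ker(∂_k) / im(∂_{k+1}) we obtain:

  H_3: rank ker ∂_3 − rank ∂_4 = (1 − 1) − 0 = 0, and there is no ∂_4, so H_3 = 0.

H_3 = 0.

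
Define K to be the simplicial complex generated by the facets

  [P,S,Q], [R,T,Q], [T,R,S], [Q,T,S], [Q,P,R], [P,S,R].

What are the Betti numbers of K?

b_0 = 1, b_1 = 0, b_2 = 1.

Fix the vertex order P < Q < R < S < T and write every simplex with vertices in increasing order. Then dim K = 2 and the simplices of K are:

  0-simplices (5): P, Q, R, S, T
  1-simplices (9): PQ, PR, PS, QR, QS, QT, RS, RT, ST
  2-simplices (6): PQR, PQS, PRS, QRT, QST, RST

Hence C_0 ≅ Z^5, C_1 ≅ Z^9, C_2 ≅ Z^6.

Boundary ∂_1: C_1 → C_0 is given by ∂[p,q] = [q] − [p].
The resulting 5×9 matrix has rank 4, and its Smith normal form has invariant factors (1,1,1,1).

∂_2: C_2 → C_1 acts by ∂[p,q,r] = [q,r] − [p,r] + [p,q]. For instance
  ∂PQR = QR − PR + PQ,
  ∂RST = ST − RT + RS.
The 9×6 boundary matrix has rank 5 and Smith normal form diag(1,1,1,1,1).

Now H_k = ker ∂_k / im ∂_{k+1}, so:

  H_0: rank C_0 − rank ∂_1 = 5 − 4 = 1, and the invariant factors of ∂_1 are all 1, so H_0 ≅ Z.
  H_1: rank ker ∂_1 − rank ∂_2 = (9 − 4) − 5 = 0, and the invariant factors of ∂_2 are all 1, so H_1 ≅ 0.
  H_2: rank ker ∂_2 − rank ∂_3 = (6 − 5) − 0 = 1, and there is no ∂_3, so H_2 ≅ Z.

As a check, the Euler characteristic is 5 − 9 + 6 = 2, which agrees with 1 − 0 + 1 = 2.

Hence the Betti numbers are b_0 = 1, b_1 = 0, b_2 = 1.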